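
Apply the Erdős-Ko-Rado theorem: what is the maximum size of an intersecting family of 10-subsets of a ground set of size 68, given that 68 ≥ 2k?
max |F| = C(67, 9) = 42757703560

Erdős-Ko-Rado (1961): when n ≥ 2k, max |F| = C(n−1, k−1). The bound is attained by the star {A : i ∈ A} for any fixed i ∈ [n]. Here C(68−1, 10−1) = C(67, 9) = 42757703560.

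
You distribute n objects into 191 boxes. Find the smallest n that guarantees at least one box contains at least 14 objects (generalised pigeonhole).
n = (14 − 1)·191 + 1 = 2484

By the generalised pigeonhole principle, to guarantee some box contains ≥ r objects we need more than (r − 1) · k objects total. Threshold: n = (r − 1) · k + 1. With r = 14 and k = 191: n = 13 · 191 + 1 = 2483 + 1 = 2484. For n = 2483 = 13 · 191, we can put exactly 13 objects in every box, avoiding 14 in any single one — so 2484 is tight.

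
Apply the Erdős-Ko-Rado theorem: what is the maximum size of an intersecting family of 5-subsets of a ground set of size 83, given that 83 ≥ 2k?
max |F| = C(82, 4) = 1749060

The Erdős-Ko-Rado theorem states: for n ≥ 2k, an intersecting family of k-subsets of an n-element set has size at most C(n − 1, k − 1), with equality for 'star' families {A ⊆ [n] : |A| = k, i ∈ A} (fix an element i). For n = 83, k = 5: C(82, 4) = 1749060.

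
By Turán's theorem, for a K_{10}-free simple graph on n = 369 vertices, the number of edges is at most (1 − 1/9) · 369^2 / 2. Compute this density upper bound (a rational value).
Turán density bound = (8/9) · 369^2/2 = 60516

Turán's theorem: ex(n, K_{r+1}) is achieved by the complete r-partite Turán graph T(n, r) with parts as balanced as possible, and is at most (1 − 1/r) · n^2/2. For r = 9, n = 369: the density bound is (8/9) · 136161/2 = 60516. Since 9 ∣ 369, the Turán graph T(369, 9) has parts of equal size 41, and its edge count e(T(369, 9)) = 60516 attains the density bound exactly.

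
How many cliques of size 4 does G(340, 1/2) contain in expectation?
E[# K_4] = C(340, 4) · (1/2)^C(4, 2) = 547033565 / 2^6 = 8547399.453125

For each 4-subset S of vertices (there are C(340, 4) = 547033565 such S), let X_S = 1 if S induces a K_4 (all C(4, 2) = 6 edges present). Then P(X_S = 1) = (1/2)^6 = 1/64. By linearity of expectation, E[# K_4] = C(340, 4) · (1/2)^6 = 547033565 / 64 = 8547399.453125.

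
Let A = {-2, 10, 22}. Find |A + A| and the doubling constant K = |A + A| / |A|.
K = |A + A| / |A| = 5/3

Enumerate A + A = {a + b : a, b ∈ A}. With |A| = 3, there are |A|^2 = 9 ordered sum pairs; collecting distinct values, A + A = {-4, 8, 20, 32, 44}, so |A + A| = 5. Thus K = 5/3. Here |A + A| = 2|A| − 1 = 5, the minimum possible — so K = 5/3 is minimal, which holds iff A is an arithmetic progression.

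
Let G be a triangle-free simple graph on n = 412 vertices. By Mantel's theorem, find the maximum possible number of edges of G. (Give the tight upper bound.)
ex(412, K_3) = ⌊412^2/4⌋ = 42436

Mantel (1907): a triangle-free graph on n vertices has at most ⌊n^2/4⌋ edges, with equality for the complete bipartite graph K_{⌊n/2⌋, ⌈n/2⌉}. For n = 412: ⌊412^2/4⌋ = ⌊169744/4⌋ = 42436. The extremal graph is K_{206, 206}, which has 206·206 = 42436 edges.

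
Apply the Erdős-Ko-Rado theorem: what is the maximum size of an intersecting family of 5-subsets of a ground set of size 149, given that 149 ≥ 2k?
max |F| = C(148, 4) = 19190605

Erdős-Ko-Rado (1961): when n ≥ 2k, max |F| = C(n−1, k−1). The bound is attained by the star {A : i ∈ A} for any fixed i ∈ [n]. Here C(149−1, 5−1) = C(148, 4) = 19190605.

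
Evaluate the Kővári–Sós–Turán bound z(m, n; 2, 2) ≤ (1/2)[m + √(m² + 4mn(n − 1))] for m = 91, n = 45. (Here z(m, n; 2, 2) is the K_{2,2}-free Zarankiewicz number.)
z(91, 45; 2, 2) ≤ (1/2)[91 + √(91² + 4·91·45·44)] = (1/2)[91 + √729001] = 472.4078

Kővári–Sós–Turán: let r_1, ..., r_91 be the row sums and z = Σ r_i the total number of 1s. Each pair of columns can share at most one row with both entries 1 (else a 2×2 all-ones block appears), so Σ_i C(r_i, 2) ≤ C(45, 2) = 990. By convexity Σ_i C(r_i, 2) ≥ 91·C(z/91, 2) = z(z − 91)/(2·91), giving z² − 91z − 91·45·44 ≤ 0 and hence z ≤ (1/2)[91 + √(8281 + 4·180180)] = (1/2)[91 + √729001] ≈ (1/2)(91 + 853.8156) = 472.4078.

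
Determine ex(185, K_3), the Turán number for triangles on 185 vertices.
ex(185, K_3) = ⌊185^2/4⌋ = 8556

Mantel (1907): a triangle-free graph on n vertices has at most ⌊n^2/4⌋ edges, with equality for the complete bipartite graph K_{⌊n/2⌋, ⌈n/2⌉}. For n = 185: ⌊185^2/4⌋ = ⌊34225/4⌋ = 8556. The extremal graph is K_{92, 93}, which has 92·93 = 8556 edges.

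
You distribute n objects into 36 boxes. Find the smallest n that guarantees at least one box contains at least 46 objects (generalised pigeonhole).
n = (46 − 1)·36 + 1 = 1621

By the generalised pigeonhole principle, to guarantee some box contains ≥ r objects we need more than (r − 1) · k objects total. Threshold: n = (r − 1) · k + 1. With r = 46 and k = 36: n = 45 · 36 + 1 = 1620 + 1 = 1621. For n = 1620 = 45 · 36, we can put exactly 45 objects in every box, avoiding 46 in any single one — so 1621 is tight.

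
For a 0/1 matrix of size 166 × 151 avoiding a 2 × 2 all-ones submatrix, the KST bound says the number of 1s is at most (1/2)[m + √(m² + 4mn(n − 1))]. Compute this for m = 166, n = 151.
z(166, 151; 2, 2) ≤ (1/2)[166 + √(166² + 4·166·151·150)] = (1/2)[166 + √15067156] = 2023.8217

Kővári–Sós–Turán: let r_1, ..., r_166 be the row sums and z = Σ r_i the total number of 1s. Each pair of columns can share at most one row with both entries 1 (else a 2×2 all-ones block appears), so Σ_i C(r_i, 2) ≤ C(151, 2) = 11325. By convexity Σ_i C(r_i, 2) ≥ 166·C(z/166, 2) = z(z − 166)/(2·166), giving z² − 166z − 166·151·150 ≤ 0 and hence z ≤ (1/2)[166 + √(27556 + 4·3759900)] = (1/2)[166 + √15067156] ≈ (1/2)(166 + 3881.6435) = 2023.8217.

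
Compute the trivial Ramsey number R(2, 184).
R(2, 184) = 184

R(2, k) = k for all k ≥ 2: in a 2-colouring of K_k, either some edge is red (a red K_2) or all edges are blue (a blue K_k). And K_{183} coloured all-blue has no blue K_184, so R(2, 184) > 183. Hence R(2, 184) = 184.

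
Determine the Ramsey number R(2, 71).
R(2, 71) = 71

R(2, k) = k for all k ≥ 2: in a 2-colouring of K_k, either some edge is red (a red K_2) or all edges are blue (a blue K_k). And K_{70} coloured all-blue has no blue K_71, so R(2, 71) > 70. Hence R(2, 71) = 71.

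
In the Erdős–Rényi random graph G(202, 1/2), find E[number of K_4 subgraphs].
E[# K_4] = C(202, 4) · (1/2)^C(4, 2) = 67331650 / 2^6 = 33665825/32 = 1052057.03125

For each 4-subset S of vertices (there are C(202, 4) = 67331650 such S), let X_S = 1 if S induces a K_4 (all C(4, 2) = 6 edges present). Then P(X_S = 1) = (1/2)^6 = 1/64. By linearity of expectation, E[# K_4] = C(202, 4) · (1/2)^6 = 67331650 / 64 = 33665825/32 = 1052057.03125.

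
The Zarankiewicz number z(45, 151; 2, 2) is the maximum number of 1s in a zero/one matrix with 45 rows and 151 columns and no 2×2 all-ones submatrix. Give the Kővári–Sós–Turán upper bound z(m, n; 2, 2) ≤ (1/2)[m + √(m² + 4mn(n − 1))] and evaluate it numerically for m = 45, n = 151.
z(45, 151; 2, 2) ≤ (1/2)[45 + √(45² + 4·45·151·150)] = (1/2)[45 + √4079025] = 1032.3298

Kővári–Sós–Turán: let r_1, ..., r_45 be the row sums and z = Σ r_i the total number of 1s. Each pair of columns can share at most one row with both entries 1 (else a 2×2 all-ones block appears), so Σ_i C(r_i, 2) ≤ C(151, 2) = 11325. By convexity Σ_i C(r_i, 2) ≥ 45·C(z/45, 2) = z(z − 45)/(2·45), giving z² − 45z − 45·151·150 ≤ 0 and hence z ≤ (1/2)[45 + √(2025 + 4·1019250)] = (1/2)[45 + √4079025] ≈ (1/2)(45 + 2019.6596) = 1032.3298.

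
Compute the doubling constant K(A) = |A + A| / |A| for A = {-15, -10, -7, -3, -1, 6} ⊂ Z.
K = |A + A| / |A| = 20/6 = 10/3

Enumerate A + A = {a + b : a, b ∈ A}. With |A| = 6, there are |A|^2 = 36 ordered sum pairs; collecting distinct values, A + A = {-30, -25, -22, -20, -18, -17, -16, -14, -13, -11, -10, -9, -8, -6, -4, -2, -1, 3, 5, 12}, so |A + A| = 20. Thus K = 20/6 = 10/3. For comparison, the minimum possible |A + A| over all 6-element sets is 2·6 − 1 = 11 (so min K = 11/6), attained only by arithmetic progressions.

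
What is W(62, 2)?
W(62, 2) = 62 + 1 = 63

A 2-term AP is any pair of integers, so a monochromatic 2-AP exists iff some colour is used at least twice. With 62 colours, the colouring i ↦ i on {1, ..., 62} uses each colour once, avoiding any monochromatic pair, so W(62, 2) > 62. For {1, ..., 63}, pigeonhole forces two integers of the same colour, which form a monochromatic 2-AP. Hence W(62, 2) = 63.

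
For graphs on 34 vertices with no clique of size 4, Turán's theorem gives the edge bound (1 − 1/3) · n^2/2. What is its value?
Turán density bound = (2/3) · 34^2/2 = 1156/3 ≈ 385.3333

Turán's theorem: ex(n, K_{r+1}) is achieved by the complete r-partite Turán graph T(n, r) with parts as balanced as possible, and is at most (1 − 1/r) · n^2/2. For r = 3, n = 34: the density bound is (2/3) · 1156/2 = 1156/3 ≈ 385.3333. The integer-valued extremum is e(T(34, 3)) = 385, which is strictly less than the density bound 1156/3 since 3 ∤ 34 (the parts of T(34, 3) cannot all be equal).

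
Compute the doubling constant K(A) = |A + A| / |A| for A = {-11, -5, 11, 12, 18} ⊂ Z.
K = |A + A| / |A| = 14/5

Enumerate A + A = {a + b : a, b ∈ A}. With |A| = 5, there are |A|^2 = 25 ordered sum pairs; collecting distinct values, A + A = {-22, -16, -10, 0, 1, 6, 7, 13, 22, 23, 24, 29, 30, 36}, so |A + A| = 14. Thus K = 14/5. For comparison, the minimum possible |A + A| over all 5-element sets is 2·5 − 1 = 9 (so min K = 9/5), attained only by arithmetic progressions.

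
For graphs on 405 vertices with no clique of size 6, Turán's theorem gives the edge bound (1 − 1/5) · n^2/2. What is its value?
Turán density bound = (4/5) · 405^2/2 = 65610

Turán's theorem: ex(n, K_{r+1}) is achieved by the complete r-partite Turán graph T(n, r) with parts as balanced as possible, and is at most (1 − 1/r) · n^2/2. For r = 5, n = 405: the density bound is (4/5) · 164025/2 = 65610. Since 5 ∣ 405, the Turán graph T(405, 5) has parts of equal size 81, and its edge count e(T(405, 5)) = 65610 attains the density bound exactly.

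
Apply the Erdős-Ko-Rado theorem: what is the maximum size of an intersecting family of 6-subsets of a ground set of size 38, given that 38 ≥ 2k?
max |F| = C(37, 5) = 435897

Erdős-Ko-Rado (1961): when n ≥ 2k, max |F| = C(n−1, k−1). The bound is attained by the star {A : i ∈ A} for any fixed i ∈ [n]. Here C(38−1, 6−1) = C(37, 5) = 435897.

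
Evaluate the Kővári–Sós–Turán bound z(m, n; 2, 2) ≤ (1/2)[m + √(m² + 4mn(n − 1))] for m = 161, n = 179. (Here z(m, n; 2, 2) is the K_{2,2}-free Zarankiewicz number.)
z(161, 179; 2, 2) ≤ (1/2)[161 + √(161² + 4·161·179·178)] = (1/2)[161 + √20545049] = 2346.8323

Kővári–Sós–Turán: let r_1, ..., r_161 be the row sums and z = Σ r_i the total number of 1s. Each pair of columns can share at most one row with both entries 1 (else a 2×2 all-ones block appears), so Σ_i C(r_i, 2) ≤ C(179, 2) = 15931. By convexity Σ_i C(r_i, 2) ≥ 161·C(z/161, 2) = z(z − 161)/(2·161), giving z² − 161z − 161·179·178 ≤ 0 and hence z ≤ (1/2)[161 + √(25921 + 4·5129782)] = (1/2)[161 + √20545049] ≈ (1/2)(161 + 4532.6647) = 2346.8323.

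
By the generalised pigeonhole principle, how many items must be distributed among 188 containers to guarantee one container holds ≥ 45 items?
n = (45 − 1)·188 + 1 = 8273

By the generalised pigeonhole principle, to guarantee some box contains ≥ r objects we need more than (r − 1) · k objects total. Threshold: n = (r − 1) · k + 1. With r = 45 and k = 188: n = 44 · 188 + 1 = 8272 + 1 = 8273. For n = 8272 = 44 · 188, we can put exactly 44 objects in every box, avoiding 45 in any single one — so 8273 is tight.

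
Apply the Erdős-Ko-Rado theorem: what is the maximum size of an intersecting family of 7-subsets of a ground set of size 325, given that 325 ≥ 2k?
max |F| = C(324, 6) = 1533615896736

The Erdős-Ko-Rado theorem states: for n ≥ 2k, an intersecting family of k-subsets of an n-element set has size at most C(n − 1, k − 1), with equality for 'star' families {A ⊆ [n] : |A| = k, i ∈ A} (fix an element i). For n = 325, k = 7: C(324, 6) = 1533615896736.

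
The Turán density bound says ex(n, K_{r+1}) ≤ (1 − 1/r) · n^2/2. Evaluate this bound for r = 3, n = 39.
Turán density bound = (2/3) · 39^2/2 = 507

Turán's theorem: ex(n, K_{r+1}) is achieved by the complete r-partite Turán graph T(n, r) with parts as balanced as possible, and is at most (1 − 1/r) · n^2/2. For r = 3, n = 39: the density bound is (2/3) · 1521/2 = 507. Since 3 ∣ 39, the Turán graph T(39, 3) has parts of equal size 13, and its edge count e(T(39, 3)) = 507 attains the density bound exactly.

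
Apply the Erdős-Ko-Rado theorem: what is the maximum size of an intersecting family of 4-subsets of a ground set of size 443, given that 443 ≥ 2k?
max |F| = C(442, 3) = 14294280

The Erdős-Ko-Rado theorem states: for n ≥ 2k, an intersecting family of k-subsets of an n-element set has size at most C(n − 1, k − 1), with equality for 'star' families {A ⊆ [n] : |A| = k, i ∈ A} (fix an element i). For n = 443, k = 4: C(442, 3) = 14294280.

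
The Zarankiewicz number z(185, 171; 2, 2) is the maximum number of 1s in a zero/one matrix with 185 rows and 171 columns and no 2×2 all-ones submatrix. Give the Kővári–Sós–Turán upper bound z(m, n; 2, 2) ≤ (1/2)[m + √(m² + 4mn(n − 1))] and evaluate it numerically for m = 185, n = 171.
z(185, 171; 2, 2) ≤ (1/2)[185 + √(185² + 4·185·171·170)] = (1/2)[185 + √21546025] = 2413.3848

Kővári–Sós–Turán: let r_1, ..., r_185 be the row sums and z = Σ r_i the total number of 1s. Each pair of columns can share at most one row with both entries 1 (else a 2×2 all-ones block appears), so Σ_i C(r_i, 2) ≤ C(171, 2) = 14535. By convexity Σ_i C(r_i, 2) ≥ 185·C(z/185, 2) = z(z − 185)/(2·185), giving z² − 185z − 185·171·170 ≤ 0 and hence z ≤ (1/2)[185 + √(34225 + 4·5377950)] = (1/2)[185 + √21546025] ≈ (1/2)(185 + 4641.7696) = 2413.3848.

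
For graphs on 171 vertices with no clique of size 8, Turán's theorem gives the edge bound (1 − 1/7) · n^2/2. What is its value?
Turán density bound = (6/7) · 171^2/2 = 87723/7 ≈ 12531.8571

Turán's theorem: ex(n, K_{r+1}) is achieved by the complete r-partite Turán graph T(n, r) with parts as balanced as possible, and is at most (1 − 1/r) · n^2/2. For r = 7, n = 171: the density bound is (6/7) · 29241/2 = 87723/7 ≈ 12531.8571. The integer-valued extremum is e(T(171, 7)) = 12531, which is strictly less than the density bound 87723/7 since 7 ∤ 171 (the parts of T(171, 7) cannot all be equal).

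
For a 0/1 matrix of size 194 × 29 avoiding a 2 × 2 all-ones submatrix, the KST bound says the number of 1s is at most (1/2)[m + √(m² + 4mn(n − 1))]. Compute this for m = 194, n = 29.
z(194, 29; 2, 2) ≤ (1/2)[194 + √(194² + 4·194·29·28)] = (1/2)[194 + √667748] = 505.5792

Kővári–Sós–Turán: let r_1, ..., r_194 be the row sums and z = Σ r_i the total number of 1s. Each pair of columns can share at most one row with both entries 1 (else a 2×2 all-ones block appears), so Σ_i C(r_i, 2) ≤ C(29, 2) = 406. By convexity Σ_i C(r_i, 2) ≥ 194·C(z/194, 2) = z(z − 194)/(2·194), giving z² − 194z − 194·29·28 ≤ 0 and hence z ≤ (1/2)[194 + √(37636 + 4·157528)] = (1/2)[194 + √667748] ≈ (1/2)(194 + 817.1585) = 505.5792.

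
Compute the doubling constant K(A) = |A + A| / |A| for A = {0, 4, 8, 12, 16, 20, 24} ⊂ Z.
K = |A + A| / |A| = 13/7

Enumerate A + A = {a + b : a, b ∈ A}. With |A| = 7, there are |A|^2 = 49 ordered sum pairs; collecting distinct values, A + A = {0, 4, 8, 12, 16, 20, 24, 28, 32, 36, 40, 44, 48}, so |A + A| = 13. Thus K = 13/7. Here |A + A| = 2|A| − 1 = 13, the minimum possible — so K = 13/7 is minimal, which holds iff A is an arithmetic progression.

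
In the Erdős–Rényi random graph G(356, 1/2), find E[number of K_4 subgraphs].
E[# K_4] = C(356, 4) · (1/2)^C(4, 2) = 658029065 / 2^6 = 10281704.140625

For each 4-subset S of vertices (there are C(356, 4) = 658029065 such S), let X_S = 1 if S induces a K_4 (all C(4, 2) = 6 edges present). Then P(X_S = 1) = (1/2)^6 = 1/64. By linearity of expectation, E[# K_4] = C(356, 4) · (1/2)^6 = 658029065 / 64 = 10281704.140625.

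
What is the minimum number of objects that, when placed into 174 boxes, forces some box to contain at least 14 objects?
n = (14 − 1)·174 + 1 = 2263

By the generalised pigeonhole principle, to guarantee some box contains ≥ r objects we need more than (r − 1) · k objects total. Threshold: n = (r − 1) · k + 1. With r = 14 and k = 174: n = 13 · 174 + 1 = 2262 + 1 = 2263. For n = 2262 = 13 · 174, we can put exactly 13 objects in every box, avoiding 14 in any single one — so 2263 is tight.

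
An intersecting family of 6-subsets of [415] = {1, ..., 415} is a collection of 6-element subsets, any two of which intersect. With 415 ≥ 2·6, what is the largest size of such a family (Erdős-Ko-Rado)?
max |F| = C(414, 5) = 98921807082

Erdős-Ko-Rado (1961): when n ≥ 2k, max |F| = C(n−1, k−1). The bound is attained by the star {A : i ∈ A} for any fixed i ∈ [n]. Here C(415−1, 6−1) = C(414, 5) = 98921807082.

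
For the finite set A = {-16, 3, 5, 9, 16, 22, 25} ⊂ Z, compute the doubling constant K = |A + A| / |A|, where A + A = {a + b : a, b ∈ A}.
K = |A + A| / |A| = 26/7

Enumerate A + A = {a + b : a, b ∈ A}. With |A| = 7, there are |A|^2 = 49 ordered sum pairs; collecting distinct values, A + A = {-32, -13, -11, -7, 0, 6, 8, 9, 10, 12, 14, 18, 19, 21, 25, 27, 28, 30, 31, 32, 34, 38, 41, 44, 47, 50}, so |A + A| = 26. Thus K = 26/7. For comparison, the minimum possible |A + A| over all 7-element sets is 2·7 − 1 = 13 (so min K = 13/7), attained only by arithmetic progressions.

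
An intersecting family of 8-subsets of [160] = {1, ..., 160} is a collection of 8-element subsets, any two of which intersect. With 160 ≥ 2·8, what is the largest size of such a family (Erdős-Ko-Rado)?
max |F| = C(159, 7) = 445853084391

The Erdős-Ko-Rado theorem states: for n ≥ 2k, an intersecting family of k-subsets of an n-element set has size at most C(n − 1, k − 1), with equality for 'star' families {A ⊆ [n] : |A| = k, i ∈ A} (fix an element i). For n = 160, k = 8: C(159, 7) = 445853084391.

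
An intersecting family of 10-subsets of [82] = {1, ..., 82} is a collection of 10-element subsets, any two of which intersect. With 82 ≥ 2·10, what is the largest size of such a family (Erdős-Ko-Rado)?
max |F| = C(81, 9) = 260887834350

Erdős-Ko-Rado (1961): when n ≥ 2k, max |F| = C(n−1, k−1). The bound is attained by the star {A : i ∈ A} for any fixed i ∈ [n]. Here C(82−1, 10−1) = C(81, 9) = 260887834350.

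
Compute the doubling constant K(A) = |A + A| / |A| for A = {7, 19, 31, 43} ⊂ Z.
K = |A + A| / |A| = 7/4

Enumerate A + A = {a + b : a, b ∈ A}. With |A| = 4, there are |A|^2 = 16 ordered sum pairs; collecting distinct values, A + A = {14, 26, 38, 50, 62, 74, 86}, so |A + A| = 7. Thus K = 7/4. Here |A + A| = 2|A| − 1 = 7, the minimum possible — so K = 7/4 is minimal, which holds iff A is an arithmetic progression.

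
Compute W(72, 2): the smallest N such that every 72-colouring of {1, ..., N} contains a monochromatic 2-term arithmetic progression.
W(72, 2) = 72 + 1 = 73

A 2-term AP is any pair of integers, so a monochromatic 2-AP exists iff some colour is used at least twice. With 72 colours, the colouring i ↦ i on {1, ..., 72} uses each colour once, avoiding any monochromatic pair, so W(72, 2) > 72. For {1, ..., 73}, pigeonhole forces two integers of the same colour, which form a monochromatic 2-AP. Hence W(72, 2) = 73.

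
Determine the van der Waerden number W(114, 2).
W(114, 2) = 114 + 1 = 115

A 2-term AP is any pair of integers, so a monochromatic 2-AP exists iff some colour is used at least twice. With 114 colours, the colouring i ↦ i on {1, ..., 114} uses each colour once, avoiding any monochromatic pair, so W(114, 2) > 114. For {1, ..., 115}, pigeonhole forces two integers of the same colour, which form a monochromatic 2-AP. Hence W(114, 2) = 115.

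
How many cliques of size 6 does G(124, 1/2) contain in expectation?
E[# K_6] = C(124, 6) · (1/2)^C(6, 2) = 4465475476 / 2^15 = 1116368869/8192 ≈ 136275.496704

For each 6-subset S of vertices (there are C(124, 6) = 4465475476 such S), let X_S = 1 if S induces a K_6 (all C(6, 2) = 15 edges present). Then P(X_S = 1) = (1/2)^15 = 1/32768. By linearity of expectation, E[# K_6] = C(124, 6) · (1/2)^15 = 4465475476 / 32768 = 1116368869/8192 ≈ 136275.496704.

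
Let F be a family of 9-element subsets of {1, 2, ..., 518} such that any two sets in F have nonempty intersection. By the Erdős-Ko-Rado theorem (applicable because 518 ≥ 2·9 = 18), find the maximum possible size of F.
max |F| = C(517, 8) = 119886000400330560

Erdős-Ko-Rado (1961): when n ≥ 2k, max |F| = C(n−1, k−1). The bound is attained by the star {A : i ∈ A} for any fixed i ∈ [n]. Here C(518−1, 9−1) = C(517, 8) = 119886000400330560.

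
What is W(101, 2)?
W(101, 2) = 101 + 1 = 102

A 2-term AP is any pair of integers, so a monochromatic 2-AP exists iff some colour is used at least twice. With 101 colours, the colouring i ↦ i on {1, ..., 101} uses each colour once, avoiding any monochromatic pair, so W(101, 2) > 101. For {1, ..., 102}, pigeonhole forces two integers of the same colour, which form a monochromatic 2-AP. Hence W(101, 2) = 102.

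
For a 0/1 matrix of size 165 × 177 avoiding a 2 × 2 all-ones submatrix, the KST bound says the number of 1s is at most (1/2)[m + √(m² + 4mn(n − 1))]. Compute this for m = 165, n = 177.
z(165, 177; 2, 2) ≤ (1/2)[165 + √(165² + 4·165·177·176)] = (1/2)[165 + √20587545] = 2351.175

Kővári–Sós–Turán: let r_1, ..., r_165 be the row sums and z = Σ r_i the total number of 1s. Each pair of columns can share at most one row with both entries 1 (else a 2×2 all-ones block appears), so Σ_i C(r_i, 2) ≤ C(177, 2) = 15576. By convexity Σ_i C(r_i, 2) ≥ 165·C(z/165, 2) = z(z − 165)/(2·165), giving z² − 165z − 165·177·176 ≤ 0 and hence z ≤ (1/2)[165 + √(27225 + 4·5140080)] = (1/2)[165 + √20587545] ≈ (1/2)(165 + 4537.35) = 2351.175.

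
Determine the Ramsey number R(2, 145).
R(2, 145) = 145

R(2, k) = k for all k ≥ 2: in a 2-colouring of K_k, either some edge is red (a red K_2) or all edges are blue (a blue K_k). And K_{144} coloured all-blue has no blue K_145, so R(2, 145) > 144. Hence R(2, 145) = 145.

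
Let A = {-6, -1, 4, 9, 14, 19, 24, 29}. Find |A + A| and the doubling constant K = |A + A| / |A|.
K = |A + A| / |A| = 15/8

Enumerate A + A = {a + b : a, b ∈ A}. With |A| = 8, there are |A|^2 = 64 ordered sum pairs; collecting distinct values, A + A = {-12, -7, -2, 3, 8, 13, 18, 23, 28, 33, 38, 43, 48, 53, 58}, so |A + A| = 15. Thus K = 15/8. Here |A + A| = 2|A| − 1 = 15, the minimum possible — so K = 15/8 is minimal, which holds iff A is an arithmetic progression.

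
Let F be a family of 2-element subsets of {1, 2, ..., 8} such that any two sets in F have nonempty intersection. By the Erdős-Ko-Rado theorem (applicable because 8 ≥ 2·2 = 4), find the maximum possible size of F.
max |F| = C(7, 1) = 7

The Erdős-Ko-Rado theorem states: for n ≥ 2k, an intersecting family of k-subsets of an n-element set has size at most C(n − 1, k − 1), with equality for 'star' families {A ⊆ [n] : |A| = k, i ∈ A} (fix an element i). For n = 8, k = 2: C(7, 1) = 7.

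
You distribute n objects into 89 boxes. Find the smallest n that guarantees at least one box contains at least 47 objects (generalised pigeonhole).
n = (47 − 1)·89 + 1 = 4095

By the generalised pigeonhole principle, to guarantee some box contains ≥ r objects we need more than (r − 1) · k objects total. Threshold: n = (r − 1) · k + 1. With r = 47 and k = 89: n = 46 · 89 + 1 = 4094 + 1 = 4095. For n = 4094 = 46 · 89, we can put exactly 46 objects in every box, avoiding 47 in any single one — so 4095 is tight.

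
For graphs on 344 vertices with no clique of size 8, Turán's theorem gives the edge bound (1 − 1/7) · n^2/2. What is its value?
Turán density bound = (6/7) · 344^2/2 = 355008/7 ≈ 50715.4286

Turán's theorem: ex(n, K_{r+1}) is achieved by the complete r-partite Turán graph T(n, r) with parts as balanced as possible, and is at most (1 − 1/r) · n^2/2. For r = 7, n = 344: the density bound is (6/7) · 118336/2 = 355008/7 ≈ 50715.4286. The integer-valued extremum is e(T(344, 7)) = 50715, which is strictly less than the density bound 355008/7 since 7 ∤ 344 (the parts of T(344, 7) cannot all be equal).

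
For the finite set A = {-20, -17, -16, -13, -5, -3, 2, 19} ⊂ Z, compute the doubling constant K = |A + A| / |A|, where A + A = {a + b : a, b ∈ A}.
K = |A + A| / |A| = 33/8

Enumerate A + A = {a + b : a, b ∈ A}. With |A| = 8, there are |A|^2 = 64 ordered sum pairs; collecting distinct values, A + A = {-40, -37, -36, -34, -33, -32, -30, -29, -26, -25, -23, -22, -21, -20, -19, -18, -16, -15, -14, -11, -10, -8, -6, -3, -1, 2, 3, 4, 6, 14, 16, 21, 38}, so |A + A| = 33. Thus K = 33/8. For comparison, the minimum possible |A + A| over all 8-element sets is 2·8 − 1 = 15 (so min K = 15/8), attained only by arithmetic progressions.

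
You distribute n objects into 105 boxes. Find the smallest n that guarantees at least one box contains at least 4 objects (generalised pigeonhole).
n = (4 − 1)·105 + 1 = 316

By the generalised pigeonhole principle, to guarantee some box contains ≥ r objects we need more than (r − 1) · k objects total. Threshold: n = (r − 1) · k + 1. With r = 4 and k = 105: n = 3 · 105 + 1 = 315 + 1 = 316. For n = 315 = 3 · 105, we can put exactly 3 objects in every box, avoiding 4 in any single one — so 316 is tight.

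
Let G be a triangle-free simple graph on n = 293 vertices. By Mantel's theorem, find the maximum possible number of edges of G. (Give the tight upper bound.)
ex(293, K_3) = ⌊293^2/4⌋ = 21462

Mantel (1907): a triangle-free graph on n vertices has at most ⌊n^2/4⌋ edges, with equality for the complete bipartite graph K_{⌊n/2⌋, ⌈n/2⌉}. For n = 293: ⌊293^2/4⌋ = ⌊85849/4⌋ = 21462. The extremal graph is K_{146, 147}, which has 146·147 = 21462 edges.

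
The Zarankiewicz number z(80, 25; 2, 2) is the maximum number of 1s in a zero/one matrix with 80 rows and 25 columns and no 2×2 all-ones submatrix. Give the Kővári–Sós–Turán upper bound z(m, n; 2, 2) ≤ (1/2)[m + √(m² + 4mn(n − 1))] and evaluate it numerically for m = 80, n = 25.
z(80, 25; 2, 2) ≤ (1/2)[80 + √(80² + 4·80·25·24)] = (1/2)[80 + √198400] = 262.7106

Kővári–Sós–Turán: let r_1, ..., r_80 be the row sums and z = Σ r_i the total number of 1s. Each pair of columns can share at most one row with both entries 1 (else a 2×2 all-ones block appears), so Σ_i C(r_i, 2) ≤ C(25, 2) = 300. By convexity Σ_i C(r_i, 2) ≥ 80·C(z/80, 2) = z(z − 80)/(2·80), giving z² − 80z − 80·25·24 ≤ 0 and hence z ≤ (1/2)[80 + √(6400 + 4·48000)] = (1/2)[80 + √198400] ≈ (1/2)(80 + 445.4211) = 262.7106.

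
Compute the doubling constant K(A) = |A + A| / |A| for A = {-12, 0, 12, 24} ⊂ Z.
K = |A + A| / |A| = 7/4

Enumerate A + A = {a + b : a, b ∈ A}. With |A| = 4, there are |A|^2 = 16 ordered sum pairs; collecting distinct values, A + A = {-24, -12, 0, 12, 24, 36, 48}, so |A + A| = 7. Thus K = 7/4. Here |A + A| = 2|A| − 1 = 7, the minimum possible — so K = 7/4 is minimal, which holds iff A is an arithmetic progression.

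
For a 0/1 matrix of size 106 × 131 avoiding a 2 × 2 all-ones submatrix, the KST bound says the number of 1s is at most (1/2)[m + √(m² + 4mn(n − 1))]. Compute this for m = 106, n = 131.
z(106, 131; 2, 2) ≤ (1/2)[106 + √(106² + 4·106·131·130)] = (1/2)[106 + √7231956] = 1397.6148

Kővári–Sós–Turán: let r_1, ..., r_106 be the row sums and z = Σ r_i the total number of 1s. Each pair of columns can share at most one row with both entries 1 (else a 2×2 all-ones block appears), so Σ_i C(r_i, 2) ≤ C(131, 2) = 8515. By convexity Σ_i C(r_i, 2) ≥ 106·C(z/106, 2) = z(z − 106)/(2·106), giving z² − 106z − 106·131·130 ≤ 0 and hence z ≤ (1/2)[106 + √(11236 + 4·1805180)] = (1/2)[106 + √7231956] ≈ (1/2)(106 + 2689.2296) = 1397.6148.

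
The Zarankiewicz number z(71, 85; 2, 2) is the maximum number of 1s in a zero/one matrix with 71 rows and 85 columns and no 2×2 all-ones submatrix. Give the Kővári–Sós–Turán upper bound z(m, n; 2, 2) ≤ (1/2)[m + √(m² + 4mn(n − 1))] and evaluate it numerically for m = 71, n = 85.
z(71, 85; 2, 2) ≤ (1/2)[71 + √(71² + 4·71·85·84)] = (1/2)[71 + √2032801] = 748.3817

Kővári–Sós–Turán: let r_1, ..., r_71 be the row sums and z = Σ r_i the total number of 1s. Each pair of columns can share at most one row with both entries 1 (else a 2×2 all-ones block appears), so Σ_i C(r_i, 2) ≤ C(85, 2) = 3570. By convexity Σ_i C(r_i, 2) ≥ 71·C(z/71, 2) = z(z − 71)/(2·71), giving z² − 71z − 71·85·84 ≤ 0 and hence z ≤ (1/2)[71 + √(5041 + 4·506940)] = (1/2)[71 + √2032801] ≈ (1/2)(71 + 1425.7633) = 748.3817.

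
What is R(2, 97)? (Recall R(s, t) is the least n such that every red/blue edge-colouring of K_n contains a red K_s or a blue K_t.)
R(2, 97) = 97

R(2, k) = k for all k ≥ 2: in a 2-colouring of K_k, either some edge is red (a red K_2) or all edges are blue (a blue K_k). And K_{96} coloured all-blue has no blue K_97, so R(2, 97) > 96. Hence R(2, 97) = 97.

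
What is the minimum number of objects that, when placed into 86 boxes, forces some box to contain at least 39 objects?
n = (39 − 1)·86 + 1 = 3269

By the generalised pigeonhole principle, to guarantee some box contains ≥ r objects we need more than (r − 1) · k objects total. Threshold: n = (r − 1) · k + 1. With r = 39 and k = 86: n = 38 · 86 + 1 = 3268 + 1 = 3269. For n = 3268 = 38 · 86, we can put exactly 38 objects in every box, avoiding 39 in any single one — so 3269 is tight.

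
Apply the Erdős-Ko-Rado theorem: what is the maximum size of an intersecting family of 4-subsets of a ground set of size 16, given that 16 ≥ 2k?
max |F| = C(15, 3) = 455

Erdős-Ko-Rado (1961): when n ≥ 2k, max |F| = C(n−1, k−1). The bound is attained by the star {A : i ∈ A} for any fixed i ∈ [n]. Here C(16−1, 4−1) = C(15, 3) = 455.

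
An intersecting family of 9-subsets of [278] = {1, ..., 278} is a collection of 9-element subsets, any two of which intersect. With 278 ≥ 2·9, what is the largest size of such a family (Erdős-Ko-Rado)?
max |F| = C(277, 8) = 776276055576450

Erdős-Ko-Rado (1961): when n ≥ 2k, max |F| = C(n−1, k−1). The bound is attained by the star {A : i ∈ A} for any fixed i ∈ [n]. Here C(278−1, 9−1) = C(277, 8) = 776276055576450.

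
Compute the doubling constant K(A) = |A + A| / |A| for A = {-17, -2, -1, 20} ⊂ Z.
K = |A + A| / |A| = 10/4 = 5/2

Enumerate A + A = {a + b : a, b ∈ A}. With |A| = 4, there are |A|^2 = 16 ordered sum pairs; collecting distinct values, A + A = {-34, -19, -18, -4, -3, -2, 3, 18, 19, 40}, so |A + A| = 10. Thus K = 10/4 = 5/2. For comparison, the minimum possible |A + A| over all 4-element sets is 2·4 − 1 = 7 (so min K = 7/4), attained only by arithmetic progressions.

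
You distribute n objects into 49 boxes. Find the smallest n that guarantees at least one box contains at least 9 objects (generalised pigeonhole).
n = (9 − 1)·49 + 1 = 393

By the generalised pigeonhole principle, to guarantee some box contains ≥ r objects we need more than (r − 1) · k objects total. Threshold: n = (r − 1) · k + 1. With r = 9 and k = 49: n = 8 · 49 + 1 = 392 + 1 = 393. For n = 392 = 8 · 49, we can put exactly 8 objects in every box, avoiding 9 in any single one — so 393 is tight.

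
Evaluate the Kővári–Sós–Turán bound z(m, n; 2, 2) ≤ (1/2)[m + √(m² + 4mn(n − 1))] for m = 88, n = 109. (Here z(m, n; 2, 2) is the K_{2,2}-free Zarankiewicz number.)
z(88, 109; 2, 2) ≤ (1/2)[88 + √(88² + 4·88·109·108)] = (1/2)[88 + √4151488] = 1062.76

Kővári–Sós–Turán: let r_1, ..., r_88 be the row sums and z = Σ r_i the total number of 1s. Each pair of columns can share at most one row with both entries 1 (else a 2×2 all-ones block appears), so Σ_i C(r_i, 2) ≤ C(109, 2) = 5886. By convexity Σ_i C(r_i, 2) ≥ 88·C(z/88, 2) = z(z − 88)/(2·88), giving z² − 88z − 88·109·108 ≤ 0 and hence z ≤ (1/2)[88 + √(7744 + 4·1035936)] = (1/2)[88 + √4151488] ≈ (1/2)(88 + 2037.5201) = 1062.76.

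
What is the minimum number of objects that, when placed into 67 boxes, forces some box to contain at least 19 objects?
n = (19 − 1)·67 + 1 = 1207

By the generalised pigeonhole principle, to guarantee some box contains ≥ r objects we need more than (r − 1) · k objects total. Threshold: n = (r − 1) · k + 1. With r = 19 and k = 67: n = 18 · 67 + 1 = 1206 + 1 = 1207. For n = 1206 = 18 · 67, we can put exactly 18 objects in every box, avoiding 19 in any single one — so 1207 is tight.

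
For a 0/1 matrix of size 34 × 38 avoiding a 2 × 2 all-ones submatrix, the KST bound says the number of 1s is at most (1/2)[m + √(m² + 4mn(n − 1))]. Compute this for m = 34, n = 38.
z(34, 38; 2, 2) ≤ (1/2)[34 + √(34² + 4·34·38·37)] = (1/2)[34 + √192372] = 236.3012

Kővári–Sós–Turán: let r_1, ..., r_34 be the row sums and z = Σ r_i the total number of 1s. Each pair of columns can share at most one row with both entries 1 (else a 2×2 all-ones block appears), so Σ_i C(r_i, 2) ≤ C(38, 2) = 703. By convexity Σ_i C(r_i, 2) ≥ 34·C(z/34, 2) = z(z − 34)/(2·34), giving z² − 34z − 34·38·37 ≤ 0 and hence z ≤ (1/2)[34 + √(1156 + 4·47804)] = (1/2)[34 + √192372] ≈ (1/2)(34 + 438.6023) = 236.3012.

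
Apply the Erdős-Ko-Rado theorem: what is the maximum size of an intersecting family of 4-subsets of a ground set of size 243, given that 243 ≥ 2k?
max |F| = C(242, 3) = 2332880

The Erdős-Ko-Rado theorem states: for n ≥ 2k, an intersecting family of k-subsets of an n-element set has size at most C(n − 1, k − 1), with equality for 'star' families {A ⊆ [n] : |A| = k, i ∈ A} (fix an element i). For n = 243, k = 4: C(242, 3) = 2332880.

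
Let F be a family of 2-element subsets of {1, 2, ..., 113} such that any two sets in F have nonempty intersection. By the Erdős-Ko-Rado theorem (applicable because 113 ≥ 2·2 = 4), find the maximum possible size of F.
max |F| = C(112, 1) = 112

The Erdős-Ko-Rado theorem states: for n ≥ 2k, an intersecting family of k-subsets of an n-element set has size at most C(n − 1, k − 1), with equality for 'star' families {A ⊆ [n] : |A| = k, i ∈ A} (fix an element i). For n = 113, k = 2: C(112, 1) = 112.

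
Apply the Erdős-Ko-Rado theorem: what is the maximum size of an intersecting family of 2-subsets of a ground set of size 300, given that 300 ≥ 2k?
max |F| = C(299, 1) = 299

Erdős-Ko-Rado (1961): when n ≥ 2k, max |F| = C(n−1, k−1). The bound is attained by the star {A : i ∈ A} for any fixed i ∈ [n]. Here C(300−1, 2−1) = C(299, 1) = 299.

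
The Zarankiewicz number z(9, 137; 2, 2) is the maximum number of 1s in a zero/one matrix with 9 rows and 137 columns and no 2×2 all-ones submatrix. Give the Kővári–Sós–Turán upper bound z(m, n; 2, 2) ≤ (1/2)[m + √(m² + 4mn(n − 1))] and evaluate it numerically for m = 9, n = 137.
z(9, 137; 2, 2) ≤ (1/2)[9 + √(9² + 4·9·137·136)] = (1/2)[9 + √670833] = 414.022

Kővári–Sós–Turán: let r_1, ..., r_9 be the row sums and z = Σ r_i the total number of 1s. Each pair of columns can share at most one row with both entries 1 (else a 2×2 all-ones block appears), so Σ_i C(r_i, 2) ≤ C(137, 2) = 9316. By convexity Σ_i C(r_i, 2) ≥ 9·C(z/9, 2) = z(z − 9)/(2·9), giving z² − 9z − 9·137·136 ≤ 0 and hence z ≤ (1/2)[9 + √(81 + 4·167688)] = (1/2)[9 + √670833] ≈ (1/2)(9 + 819.044) = 414.022.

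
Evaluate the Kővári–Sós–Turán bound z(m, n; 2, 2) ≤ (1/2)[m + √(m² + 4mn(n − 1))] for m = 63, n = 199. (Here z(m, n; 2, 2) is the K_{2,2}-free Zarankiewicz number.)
z(63, 199; 2, 2) ≤ (1/2)[63 + √(63² + 4·63·199·198)] = (1/2)[63 + √9933273] = 1607.3548

Kővári–Sós–Turán: let r_1, ..., r_63 be the row sums and z = Σ r_i the total number of 1s. Each pair of columns can share at most one row with both entries 1 (else a 2×2 all-ones block appears), so Σ_i C(r_i, 2) ≤ C(199, 2) = 19701. By convexity Σ_i C(r_i, 2) ≥ 63·C(z/63, 2) = z(z − 63)/(2·63), giving z² − 63z − 63·199·198 ≤ 0 and hence z ≤ (1/2)[63 + √(3969 + 4·2482326)] = (1/2)[63 + √9933273] ≈ (1/2)(63 + 3151.7095) = 1607.3548.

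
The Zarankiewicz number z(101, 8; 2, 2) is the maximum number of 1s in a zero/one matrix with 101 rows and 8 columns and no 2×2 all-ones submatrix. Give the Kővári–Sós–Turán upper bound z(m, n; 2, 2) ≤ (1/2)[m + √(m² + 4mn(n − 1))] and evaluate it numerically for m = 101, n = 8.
z(101, 8; 2, 2) ≤ (1/2)[101 + √(101² + 4·101·8·7)] = (1/2)[101 + √32825] = 141.0884

Kővári–Sós–Turán: let r_1, ..., r_101 be the row sums and z = Σ r_i the total number of 1s. Each pair of columns can share at most one row with both entries 1 (else a 2×2 all-ones block appears), so Σ_i C(r_i, 2) ≤ C(8, 2) = 28. By convexity Σ_i C(r_i, 2) ≥ 101·C(z/101, 2) = z(z − 101)/(2·101), giving z² − 101z − 101·8·7 ≤ 0 and hence z ≤ (1/2)[101 + √(10201 + 4·5656)] = (1/2)[101 + √32825] ≈ (1/2)(101 + 181.1767) = 141.0884.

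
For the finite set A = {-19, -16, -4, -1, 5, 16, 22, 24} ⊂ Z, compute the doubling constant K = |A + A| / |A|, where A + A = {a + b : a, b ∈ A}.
K = |A + A| / |A| = 34/8 = 17/4

Enumerate A + A = {a + b : a, b ∈ A}. With |A| = 8, there are |A|^2 = 64 ordered sum pairs; collecting distinct values, A + A = {-38, -35, -32, -23, -20, -17, -14, -11, -8, -5, -3, -2, 0, 1, 3, 4, 5, 6, 8, 10, 12, 15, 18, 20, 21, 23, 27, 29, 32, 38, 40, 44, 46, 48}, so |A + A| = 34. Thus K = 34/8 = 17/4. For comparison, the minimum possible |A + A| over all 8-element sets is 2·8 − 1 = 15 (so min K = 15/8), attained only by arithmetic progressions.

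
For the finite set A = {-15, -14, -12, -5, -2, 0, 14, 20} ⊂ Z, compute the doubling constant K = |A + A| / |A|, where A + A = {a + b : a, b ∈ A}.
K = |A + A| / |A| = 33/8

Enumerate A + A = {a + b : a, b ∈ A}. With |A| = 8, there are |A|^2 = 64 ordered sum pairs; collecting distinct values, A + A = {-30, -29, -28, -27, -26, -24, -20, -19, -17, -16, -15, -14, -12, -10, -7, -5, -4, -2, -1, 0, 2, 5, 6, 8, 9, 12, 14, 15, 18, 20, 28, 34, 40}, so |A + A| = 33. Thus K = 33/8. For comparison, the minimum possible |A + A| over all 8-element sets is 2·8 − 1 = 15 (so min K = 15/8), attained only by arithmetic progressions.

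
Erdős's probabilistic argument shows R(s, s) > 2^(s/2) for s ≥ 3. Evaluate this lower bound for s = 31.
2^(31/2) = 46340.95; so R(31, 31) > 46340.95

Colour each edge of K_n uniformly at random with red/blue. The expected number of monochromatic K_31 is C(n, 31) · 2 · 2^(−C(31,2)). If C(n, 31) · 2^(1 − C(31,2)) < 1, then with positive probability no monochromatic K_31 exists, so R(31, 31) > n. The standard estimate C(n, 31) ≤ n^31/31! shows this inequality holds whenever n ≤ 2^(31/2) (since 31! · 2^(C(31,2) − 1) > 2^(31^2/2) ≥ n^31). Hence R(31, 31) > 2^(31/2) = 46340.95.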